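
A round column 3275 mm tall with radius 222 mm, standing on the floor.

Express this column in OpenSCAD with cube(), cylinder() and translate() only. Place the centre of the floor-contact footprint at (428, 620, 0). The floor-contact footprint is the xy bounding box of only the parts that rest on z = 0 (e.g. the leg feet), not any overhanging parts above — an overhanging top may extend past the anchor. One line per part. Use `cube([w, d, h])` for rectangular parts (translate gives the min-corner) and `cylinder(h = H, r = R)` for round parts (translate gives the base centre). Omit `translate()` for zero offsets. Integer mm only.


translate([428, 620, 0]) cylinder(h = 3275, r = 222);


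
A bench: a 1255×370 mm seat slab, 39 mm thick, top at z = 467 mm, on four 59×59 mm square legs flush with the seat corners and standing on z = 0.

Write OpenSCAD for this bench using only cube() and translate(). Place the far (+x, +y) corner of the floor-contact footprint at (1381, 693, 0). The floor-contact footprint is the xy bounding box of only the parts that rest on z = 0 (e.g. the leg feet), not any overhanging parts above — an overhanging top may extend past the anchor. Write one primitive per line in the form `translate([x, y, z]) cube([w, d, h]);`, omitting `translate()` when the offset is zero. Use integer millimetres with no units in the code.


// leg_h = 467 − 39 = 428
translate([126, 323, 428]) cube([1255, 370, 39]);
translate([126, 323, 0]) cube([59, 59, 428]);
translate([126, 634, 0]) cube([59, 59, 428]);
translate([1322, 323, 0]) cube([59, 59, 428]);
translate([1322, 634, 0]) cube([59, 59, 428]);


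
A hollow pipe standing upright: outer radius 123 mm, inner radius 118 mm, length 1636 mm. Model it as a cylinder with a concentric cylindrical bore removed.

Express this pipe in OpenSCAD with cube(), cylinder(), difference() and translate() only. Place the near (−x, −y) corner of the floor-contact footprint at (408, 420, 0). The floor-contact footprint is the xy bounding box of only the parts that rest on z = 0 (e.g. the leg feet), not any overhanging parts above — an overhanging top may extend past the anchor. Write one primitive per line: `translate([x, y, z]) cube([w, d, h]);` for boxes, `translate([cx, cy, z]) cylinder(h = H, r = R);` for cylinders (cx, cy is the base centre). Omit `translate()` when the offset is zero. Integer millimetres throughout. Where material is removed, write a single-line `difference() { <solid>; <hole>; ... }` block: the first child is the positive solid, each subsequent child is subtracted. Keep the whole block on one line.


difference() { translate([531, 543, 0]) cylinder(h = 1636, r = 123); translate([531, 543, 0]) cylinder(h = 1636, r = 118); }


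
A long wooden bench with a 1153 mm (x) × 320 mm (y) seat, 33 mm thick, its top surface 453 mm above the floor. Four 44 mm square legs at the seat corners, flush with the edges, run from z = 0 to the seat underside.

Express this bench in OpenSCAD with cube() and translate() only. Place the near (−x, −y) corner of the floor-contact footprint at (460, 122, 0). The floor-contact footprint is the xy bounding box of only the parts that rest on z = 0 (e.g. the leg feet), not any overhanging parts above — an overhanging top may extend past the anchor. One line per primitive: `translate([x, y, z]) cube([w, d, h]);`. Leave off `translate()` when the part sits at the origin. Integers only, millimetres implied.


translate([460, 122, 420]) cube([1153, 320, 33]);
translate([460, 122, 0]) cube([44, 44, 420]);
translate([460, 398, 0]) cube([44, 44, 420]);
translate([1569, 122, 0]) cube([44, 44, 420]);
translate([1569, 398, 0]) cube([44, 44, 420]);


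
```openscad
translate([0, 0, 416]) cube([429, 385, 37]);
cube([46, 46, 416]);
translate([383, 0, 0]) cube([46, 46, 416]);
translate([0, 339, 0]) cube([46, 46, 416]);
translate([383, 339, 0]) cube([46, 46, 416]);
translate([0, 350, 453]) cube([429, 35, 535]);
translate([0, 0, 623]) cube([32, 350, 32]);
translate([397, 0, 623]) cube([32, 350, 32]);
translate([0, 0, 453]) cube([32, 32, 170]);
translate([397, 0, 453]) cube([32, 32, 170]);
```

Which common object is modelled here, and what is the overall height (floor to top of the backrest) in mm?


A chair. The overall height is 988 mm.

A slab on four corner posts with a tall panel at the back — a chair. The seat slab sits at z = 416 with thickness 37, and the 535 mm backrest starts at the seat top, so the overall height is 416 + 37 + 535 = 988 mm.


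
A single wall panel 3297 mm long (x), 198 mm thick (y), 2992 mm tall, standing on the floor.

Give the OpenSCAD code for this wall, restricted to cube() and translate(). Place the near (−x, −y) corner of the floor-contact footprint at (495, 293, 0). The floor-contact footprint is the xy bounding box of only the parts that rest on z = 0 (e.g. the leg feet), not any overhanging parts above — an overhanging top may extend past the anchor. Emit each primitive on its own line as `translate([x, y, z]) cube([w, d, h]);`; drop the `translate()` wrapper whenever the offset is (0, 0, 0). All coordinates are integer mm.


translate([495, 293, 0]) cube([3297, 198, 2992]);


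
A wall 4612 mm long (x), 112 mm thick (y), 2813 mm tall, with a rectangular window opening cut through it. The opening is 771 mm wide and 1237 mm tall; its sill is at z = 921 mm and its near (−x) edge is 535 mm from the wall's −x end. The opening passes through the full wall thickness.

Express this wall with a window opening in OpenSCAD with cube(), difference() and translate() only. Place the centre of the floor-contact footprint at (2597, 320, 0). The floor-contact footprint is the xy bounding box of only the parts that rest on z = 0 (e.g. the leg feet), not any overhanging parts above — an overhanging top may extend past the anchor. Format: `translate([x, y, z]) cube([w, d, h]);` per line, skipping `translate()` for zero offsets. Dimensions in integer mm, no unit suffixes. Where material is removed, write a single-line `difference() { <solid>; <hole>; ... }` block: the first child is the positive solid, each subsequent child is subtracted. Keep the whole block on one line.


difference() { translate([291, 264, 0]) cube([4612, 112, 2813]); translate([826, 264, 921]) cube([771, 112, 1237]); }


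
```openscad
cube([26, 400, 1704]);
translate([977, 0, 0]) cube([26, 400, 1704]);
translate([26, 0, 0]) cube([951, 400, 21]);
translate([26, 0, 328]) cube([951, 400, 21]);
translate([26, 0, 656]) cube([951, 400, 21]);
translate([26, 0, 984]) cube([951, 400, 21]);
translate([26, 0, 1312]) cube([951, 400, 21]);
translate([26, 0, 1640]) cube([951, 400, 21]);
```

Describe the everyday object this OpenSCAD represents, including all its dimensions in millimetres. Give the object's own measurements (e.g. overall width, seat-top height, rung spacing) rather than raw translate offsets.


An open bookshelf. Two side panels, each 26 mm thick, 400 mm deep and 1704 mm tall, stand 1003 mm apart (outside-to-outside). Between them sit 6 shelves, each 21 mm thick and 400 mm deep, spanning the full gap between the sides. The bottom shelf rests on the floor (its underside at z = 0) and the clear gap between one shelf's top and the next shelf's underside is 307 mm.


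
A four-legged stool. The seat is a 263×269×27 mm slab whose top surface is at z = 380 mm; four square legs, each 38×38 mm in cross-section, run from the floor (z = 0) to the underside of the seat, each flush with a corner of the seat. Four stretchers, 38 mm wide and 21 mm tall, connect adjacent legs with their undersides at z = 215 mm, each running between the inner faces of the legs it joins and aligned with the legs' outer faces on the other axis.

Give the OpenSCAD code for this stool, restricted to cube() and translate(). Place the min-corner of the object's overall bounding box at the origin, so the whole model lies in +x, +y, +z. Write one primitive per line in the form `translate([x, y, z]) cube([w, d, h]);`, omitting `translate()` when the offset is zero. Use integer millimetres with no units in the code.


translate([0, 0, 353]) cube([263, 269, 27]);
cube([38, 38, 353]);
translate([225, 0, 0]) cube([38, 38, 353]);
translate([0, 231, 0]) cube([38, 38, 353]);
translate([225, 231, 0]) cube([38, 38, 353]);
translate([38, 0, 215]) cube([187, 38, 21]);
translate([38, 231, 215]) cube([187, 38, 21]);
translate([0, 38, 215]) cube([38, 193, 21]);
translate([225, 38, 215]) cube([38, 193, 21]);


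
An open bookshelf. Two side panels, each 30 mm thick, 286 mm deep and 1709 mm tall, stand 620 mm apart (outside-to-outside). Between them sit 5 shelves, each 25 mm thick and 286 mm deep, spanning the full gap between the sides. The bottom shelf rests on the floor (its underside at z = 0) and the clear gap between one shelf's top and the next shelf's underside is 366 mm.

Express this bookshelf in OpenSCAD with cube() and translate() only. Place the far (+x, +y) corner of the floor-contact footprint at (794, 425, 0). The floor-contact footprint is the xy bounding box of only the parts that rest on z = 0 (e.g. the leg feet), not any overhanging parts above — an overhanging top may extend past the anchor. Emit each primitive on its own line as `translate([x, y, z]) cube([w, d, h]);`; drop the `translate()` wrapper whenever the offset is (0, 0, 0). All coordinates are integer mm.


translate([174, 139, 0]) cube([30, 286, 1709]);
translate([764, 139, 0]) cube([30, 286, 1709]);
translate([204, 139, 0]) cube([560, 286, 25]);
translate([204, 139, 391]) cube([560, 286, 25]);
translate([204, 139, 782]) cube([560, 286, 25]);
translate([204, 139, 1173]) cube([560, 286, 25]);
translate([204, 139, 1564]) cube([560, 286, 25]);


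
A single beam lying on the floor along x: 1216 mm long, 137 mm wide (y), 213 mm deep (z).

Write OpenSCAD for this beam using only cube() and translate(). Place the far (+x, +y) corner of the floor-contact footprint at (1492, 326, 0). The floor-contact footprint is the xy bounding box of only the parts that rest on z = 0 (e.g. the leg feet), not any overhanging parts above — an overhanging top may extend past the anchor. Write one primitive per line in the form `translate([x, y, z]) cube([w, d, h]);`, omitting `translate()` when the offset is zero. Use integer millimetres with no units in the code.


translate([276, 189, 0]) cube([1216, 137, 213]);


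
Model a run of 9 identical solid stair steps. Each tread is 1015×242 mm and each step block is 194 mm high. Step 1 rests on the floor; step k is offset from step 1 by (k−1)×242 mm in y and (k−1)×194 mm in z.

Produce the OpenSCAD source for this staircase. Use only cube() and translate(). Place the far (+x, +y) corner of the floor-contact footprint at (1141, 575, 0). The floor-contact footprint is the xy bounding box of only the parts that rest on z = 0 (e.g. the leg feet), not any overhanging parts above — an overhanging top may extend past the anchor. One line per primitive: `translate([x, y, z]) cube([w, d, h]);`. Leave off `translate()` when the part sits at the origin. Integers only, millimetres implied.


translate([126, 333, 0]) cube([1015, 242, 194]);
translate([126, 575, 194]) cube([1015, 242, 194]);
translate([126, 817, 388]) cube([1015, 242, 194]);
translate([126, 1059, 582]) cube([1015, 242, 194]);
translate([126, 1301, 776]) cube([1015, 242, 194]);
translate([126, 1543, 970]) cube([1015, 242, 194]);
translate([126, 1785, 1164]) cube([1015, 242, 194]);
translate([126, 2027, 1358]) cube([1015, 242, 194]);
translate([126, 2269, 1552]) cube([1015, 242, 194]);


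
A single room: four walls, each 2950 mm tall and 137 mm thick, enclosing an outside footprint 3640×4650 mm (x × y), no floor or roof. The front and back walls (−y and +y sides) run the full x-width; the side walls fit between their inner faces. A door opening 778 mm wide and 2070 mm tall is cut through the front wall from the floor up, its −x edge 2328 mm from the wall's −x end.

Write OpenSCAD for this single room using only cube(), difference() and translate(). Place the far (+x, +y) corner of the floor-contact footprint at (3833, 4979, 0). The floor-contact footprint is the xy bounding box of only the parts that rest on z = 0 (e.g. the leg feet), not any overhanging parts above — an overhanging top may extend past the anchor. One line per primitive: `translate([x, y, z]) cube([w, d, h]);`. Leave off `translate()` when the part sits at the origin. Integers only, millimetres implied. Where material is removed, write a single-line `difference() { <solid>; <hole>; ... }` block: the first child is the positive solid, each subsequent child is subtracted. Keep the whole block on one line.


difference() { translate([193, 329, 0]) cube([3640, 137, 2950]); translate([2521, 329, 0]) cube([778, 137, 2070]); }
translate([193, 4842, 0]) cube([3640, 137, 2950]);
translate([193, 466, 0]) cube([137, 4376, 2950]);
translate([3696, 466, 0]) cube([137, 4376, 2950]);


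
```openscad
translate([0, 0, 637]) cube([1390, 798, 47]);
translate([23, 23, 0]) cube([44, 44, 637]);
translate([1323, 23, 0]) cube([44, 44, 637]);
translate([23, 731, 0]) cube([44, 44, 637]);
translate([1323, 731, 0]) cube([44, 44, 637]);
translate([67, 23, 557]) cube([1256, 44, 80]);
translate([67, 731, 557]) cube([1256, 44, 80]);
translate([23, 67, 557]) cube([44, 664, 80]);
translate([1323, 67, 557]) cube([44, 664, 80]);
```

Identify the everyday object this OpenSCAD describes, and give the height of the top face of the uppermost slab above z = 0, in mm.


A table. The table height is 684 mm.

A 1390×798×47 slab sits at z = 637 on four 44 mm square posts — a table. The top surface is at 637 + 47 = 684 mm.


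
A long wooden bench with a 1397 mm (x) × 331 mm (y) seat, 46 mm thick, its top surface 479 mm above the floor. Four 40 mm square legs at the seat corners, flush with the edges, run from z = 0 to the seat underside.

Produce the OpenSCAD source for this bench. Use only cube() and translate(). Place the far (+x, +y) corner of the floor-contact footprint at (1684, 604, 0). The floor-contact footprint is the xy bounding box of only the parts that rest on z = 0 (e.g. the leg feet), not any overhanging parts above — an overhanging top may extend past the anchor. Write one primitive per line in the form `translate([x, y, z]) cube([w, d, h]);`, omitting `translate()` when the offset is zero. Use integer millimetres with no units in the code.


translate([287, 273, 433]) cube([1397, 331, 46]);
translate([287, 273, 0]) cube([40, 40, 433]);
translate([287, 564, 0]) cube([40, 40, 433]);
translate([1644, 273, 0]) cube([40, 40, 433]);
translate([1644, 564, 0]) cube([40, 40, 433]);


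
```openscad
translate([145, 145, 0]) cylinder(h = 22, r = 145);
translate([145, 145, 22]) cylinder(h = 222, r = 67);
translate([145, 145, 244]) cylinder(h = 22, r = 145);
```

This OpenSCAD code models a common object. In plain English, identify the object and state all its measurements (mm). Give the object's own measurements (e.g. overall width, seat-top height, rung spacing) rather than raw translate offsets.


A spool: two coaxial disc flanges of radius 145 mm and thickness 22 mm, joined by a core cylinder of radius 67 mm and height 222 mm. The lower flange rests on z = 0 and the three cylinders share a vertical axis.


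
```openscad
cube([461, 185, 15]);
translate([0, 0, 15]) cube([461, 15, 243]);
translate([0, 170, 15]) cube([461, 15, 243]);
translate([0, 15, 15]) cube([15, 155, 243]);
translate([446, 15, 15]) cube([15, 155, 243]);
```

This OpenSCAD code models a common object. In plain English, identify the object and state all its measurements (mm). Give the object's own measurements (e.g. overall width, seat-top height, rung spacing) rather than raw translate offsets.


An open-topped rectangular box: outside dimensions 461×185×258 mm, with a uniform wall and base thickness of 15 mm. The base is a full 461×185 slab on the floor; four walls sit on top of the base. The front and back walls (the −y and +y sides) span the full width; the two side walls fit between them.


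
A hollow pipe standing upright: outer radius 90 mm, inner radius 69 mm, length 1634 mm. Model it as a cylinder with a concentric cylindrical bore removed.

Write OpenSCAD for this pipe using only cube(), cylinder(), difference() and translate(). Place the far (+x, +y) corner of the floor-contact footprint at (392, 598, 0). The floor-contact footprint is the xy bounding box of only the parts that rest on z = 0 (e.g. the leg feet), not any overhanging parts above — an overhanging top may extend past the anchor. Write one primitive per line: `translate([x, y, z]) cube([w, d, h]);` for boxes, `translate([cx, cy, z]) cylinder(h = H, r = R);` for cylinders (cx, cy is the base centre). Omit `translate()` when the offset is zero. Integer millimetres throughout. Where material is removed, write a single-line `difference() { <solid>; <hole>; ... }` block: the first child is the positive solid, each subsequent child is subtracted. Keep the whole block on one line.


difference() { translate([302, 508, 0]) cylinder(h = 1634, r = 90); translate([302, 508, 0]) cylinder(h = 1634, r = 69); }


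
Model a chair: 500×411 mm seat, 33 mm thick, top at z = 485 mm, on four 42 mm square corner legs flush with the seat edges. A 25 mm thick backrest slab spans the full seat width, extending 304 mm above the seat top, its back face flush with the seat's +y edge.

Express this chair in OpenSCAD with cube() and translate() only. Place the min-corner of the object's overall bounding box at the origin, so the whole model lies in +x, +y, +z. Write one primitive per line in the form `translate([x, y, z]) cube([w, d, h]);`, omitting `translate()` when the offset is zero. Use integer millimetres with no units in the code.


translate([0, 0, 452]) cube([500, 411, 33]);
cube([42, 42, 452]);
translate([458, 0, 0]) cube([42, 42, 452]);
translate([0, 369, 0]) cube([42, 42, 452]);
translate([458, 369, 0]) cube([42, 42, 452]);
translate([0, 386, 485]) cube([500, 25, 304]);


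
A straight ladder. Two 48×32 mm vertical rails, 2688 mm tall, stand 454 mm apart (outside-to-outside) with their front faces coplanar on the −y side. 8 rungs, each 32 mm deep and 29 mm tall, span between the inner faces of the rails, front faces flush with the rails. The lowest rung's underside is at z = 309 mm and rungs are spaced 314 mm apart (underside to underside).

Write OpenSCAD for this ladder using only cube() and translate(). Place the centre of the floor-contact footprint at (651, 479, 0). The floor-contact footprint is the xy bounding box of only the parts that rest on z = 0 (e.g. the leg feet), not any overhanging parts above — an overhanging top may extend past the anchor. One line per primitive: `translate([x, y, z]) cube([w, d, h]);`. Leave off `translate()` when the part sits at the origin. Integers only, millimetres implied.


translate([424, 463, 0]) cube([48, 32, 2688]);
translate([830, 463, 0]) cube([48, 32, 2688]);
translate([472, 463, 309]) cube([358, 32, 29]);
translate([472, 463, 623]) cube([358, 32, 29]);
translate([472, 463, 937]) cube([358, 32, 29]);
translate([472, 463, 1251]) cube([358, 32, 29]);
translate([472, 463, 1565]) cube([358, 32, 29]);
translate([472, 463, 1879]) cube([358, 32, 29]);
translate([472, 463, 2193]) cube([358, 32, 29]);
translate([472, 463, 2507]) cube([358, 32, 29]);


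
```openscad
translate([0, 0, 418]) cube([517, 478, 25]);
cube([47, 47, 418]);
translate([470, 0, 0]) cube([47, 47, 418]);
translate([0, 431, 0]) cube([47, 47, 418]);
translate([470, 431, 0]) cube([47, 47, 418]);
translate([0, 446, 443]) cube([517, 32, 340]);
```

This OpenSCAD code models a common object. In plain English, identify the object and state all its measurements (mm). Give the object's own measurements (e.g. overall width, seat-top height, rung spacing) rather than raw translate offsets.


A chair. The seat is a 517×478×25 mm slab with its top at z = 443 mm, on four 47×47 mm corner legs (flush with the seat edges, standing on z = 0). A flat backrest 32 mm thick, 340 mm tall, spans the full seat width and rises from the seat top along its +y edge, rear face flush with the rear of the seat.


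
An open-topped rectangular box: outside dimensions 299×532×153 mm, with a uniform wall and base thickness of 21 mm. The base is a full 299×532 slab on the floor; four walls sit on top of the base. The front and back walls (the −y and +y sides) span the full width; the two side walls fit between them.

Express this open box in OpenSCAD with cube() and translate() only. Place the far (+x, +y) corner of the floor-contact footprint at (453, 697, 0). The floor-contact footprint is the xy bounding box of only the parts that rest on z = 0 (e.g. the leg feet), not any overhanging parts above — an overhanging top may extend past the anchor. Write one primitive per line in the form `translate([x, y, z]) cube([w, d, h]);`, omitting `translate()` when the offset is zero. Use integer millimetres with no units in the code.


translate([154, 165, 0]) cube([299, 532, 21]);
translate([154, 165, 21]) cube([299, 21, 132]);
translate([154, 676, 21]) cube([299, 21, 132]);
translate([154, 186, 21]) cube([21, 490, 132]);
translate([432, 186, 21]) cube([21, 490, 132]);


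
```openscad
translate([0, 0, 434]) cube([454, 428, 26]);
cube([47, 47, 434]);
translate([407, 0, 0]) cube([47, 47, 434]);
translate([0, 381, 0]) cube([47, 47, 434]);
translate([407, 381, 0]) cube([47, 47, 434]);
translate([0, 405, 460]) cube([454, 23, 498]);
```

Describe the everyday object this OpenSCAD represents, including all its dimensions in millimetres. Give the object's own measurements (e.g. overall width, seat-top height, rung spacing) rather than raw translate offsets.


A chair. The seat is a 454×428×26 mm slab with its top at z = 460 mm, on four 47×47 mm corner legs (flush with the seat edges, standing on z = 0). A flat backrest 23 mm thick, 498 mm tall, spans the full seat width and rises from the seat top along its +y edge, rear face flush with the rear of the seat.


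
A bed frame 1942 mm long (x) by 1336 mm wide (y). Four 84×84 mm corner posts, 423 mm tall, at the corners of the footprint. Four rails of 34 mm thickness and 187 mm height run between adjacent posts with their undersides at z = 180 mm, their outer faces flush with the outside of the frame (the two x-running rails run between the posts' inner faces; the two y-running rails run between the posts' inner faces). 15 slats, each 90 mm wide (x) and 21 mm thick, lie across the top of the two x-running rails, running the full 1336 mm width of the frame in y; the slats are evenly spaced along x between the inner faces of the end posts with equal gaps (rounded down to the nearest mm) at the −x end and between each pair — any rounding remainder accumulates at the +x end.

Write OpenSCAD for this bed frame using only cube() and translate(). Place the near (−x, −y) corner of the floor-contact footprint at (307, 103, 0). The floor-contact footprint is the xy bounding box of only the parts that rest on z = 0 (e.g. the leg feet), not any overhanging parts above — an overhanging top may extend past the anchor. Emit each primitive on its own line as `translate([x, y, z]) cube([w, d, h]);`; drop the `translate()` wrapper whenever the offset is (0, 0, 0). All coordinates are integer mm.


translate([307, 103, 0]) cube([84, 84, 423]);
translate([307, 1355, 0]) cube([84, 84, 423]);
translate([2165, 103, 0]) cube([84, 84, 423]);
translate([2165, 1355, 0]) cube([84, 84, 423]);
translate([391, 103, 180]) cube([1774, 34, 187]);
translate([391, 1405, 180]) cube([1774, 34, 187]);
translate([307, 187, 180]) cube([34, 1168, 187]);
translate([2215, 187, 180]) cube([34, 1168, 187]);
translate([417, 103, 367]) cube([90, 1336, 21]);
translate([533, 103, 367]) cube([90, 1336, 21]);
translate([649, 103, 367]) cube([90, 1336, 21]);
translate([765, 103, 367]) cube([90, 1336, 21]);
translate([881, 103, 367]) cube([90, 1336, 21]);
translate([997, 103, 367]) cube([90, 1336, 21]);
translate([1113, 103, 367]) cube([90, 1336, 21]);
translate([1229, 103, 367]) cube([90, 1336, 21]);
translate([1345, 103, 367]) cube([90, 1336, 21]);
translate([1461, 103, 367]) cube([90, 1336, 21]);
translate([1577, 103, 367]) cube([90, 1336, 21]);
translate([1693, 103, 367]) cube([90, 1336, 21]);
translate([1809, 103, 367]) cube([90, 1336, 21]);
translate([1925, 103, 367]) cube([90, 1336, 21]);
translate([2041, 103, 367]) cube([90, 1336, 21]);


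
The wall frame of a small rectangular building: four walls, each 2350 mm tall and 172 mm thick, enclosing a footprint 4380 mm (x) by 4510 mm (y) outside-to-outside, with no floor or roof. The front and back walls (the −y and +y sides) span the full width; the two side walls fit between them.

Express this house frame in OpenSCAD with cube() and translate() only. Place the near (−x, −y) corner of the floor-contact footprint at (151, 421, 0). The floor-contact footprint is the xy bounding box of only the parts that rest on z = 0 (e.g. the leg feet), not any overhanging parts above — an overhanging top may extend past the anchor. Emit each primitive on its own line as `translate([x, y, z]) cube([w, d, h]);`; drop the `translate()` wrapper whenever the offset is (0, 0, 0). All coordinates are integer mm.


translate([151, 421, 0]) cube([4380, 172, 2350]);
translate([151, 4759, 0]) cube([4380, 172, 2350]);
translate([151, 593, 0]) cube([172, 4166, 2350]);
translate([4359, 593, 0]) cube([172, 4166, 2350]);


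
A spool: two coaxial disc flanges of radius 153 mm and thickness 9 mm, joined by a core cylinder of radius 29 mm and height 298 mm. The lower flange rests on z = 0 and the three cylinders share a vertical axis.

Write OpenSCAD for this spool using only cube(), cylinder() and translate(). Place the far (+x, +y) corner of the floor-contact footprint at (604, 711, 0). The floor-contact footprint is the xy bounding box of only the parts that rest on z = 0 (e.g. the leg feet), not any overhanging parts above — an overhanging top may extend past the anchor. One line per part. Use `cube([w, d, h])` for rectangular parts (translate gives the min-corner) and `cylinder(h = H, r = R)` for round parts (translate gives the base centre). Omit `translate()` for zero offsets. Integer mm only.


translate([451, 558, 0]) cylinder(h = 9, r = 153);
translate([451, 558, 9]) cylinder(h = 298, r = 29);
translate([451, 558, 307]) cylinder(h = 9, r = 153);


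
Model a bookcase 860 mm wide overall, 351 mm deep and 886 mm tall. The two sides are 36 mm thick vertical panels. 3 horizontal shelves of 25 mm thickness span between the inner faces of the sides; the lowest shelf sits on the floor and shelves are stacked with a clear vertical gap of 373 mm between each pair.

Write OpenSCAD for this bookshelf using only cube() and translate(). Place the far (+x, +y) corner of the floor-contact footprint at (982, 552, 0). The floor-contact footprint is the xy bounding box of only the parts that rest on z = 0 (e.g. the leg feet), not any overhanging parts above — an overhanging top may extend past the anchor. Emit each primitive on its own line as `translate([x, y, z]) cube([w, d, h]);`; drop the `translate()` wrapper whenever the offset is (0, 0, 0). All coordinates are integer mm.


translate([122, 201, 0]) cube([36, 351, 886]);
translate([946, 201, 0]) cube([36, 351, 886]);
translate([158, 201, 0]) cube([788, 351, 25]);
translate([158, 201, 398]) cube([788, 351, 25]);
translate([158, 201, 796]) cube([788, 351, 25]);


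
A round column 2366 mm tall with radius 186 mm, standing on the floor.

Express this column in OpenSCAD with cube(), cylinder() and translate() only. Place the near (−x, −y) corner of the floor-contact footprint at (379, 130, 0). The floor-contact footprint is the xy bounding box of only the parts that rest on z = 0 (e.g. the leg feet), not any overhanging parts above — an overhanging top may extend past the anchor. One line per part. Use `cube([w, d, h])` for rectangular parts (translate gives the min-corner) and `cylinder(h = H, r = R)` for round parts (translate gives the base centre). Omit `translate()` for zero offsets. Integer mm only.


translate([565, 316, 0]) cylinder(h = 2366, r = 186);


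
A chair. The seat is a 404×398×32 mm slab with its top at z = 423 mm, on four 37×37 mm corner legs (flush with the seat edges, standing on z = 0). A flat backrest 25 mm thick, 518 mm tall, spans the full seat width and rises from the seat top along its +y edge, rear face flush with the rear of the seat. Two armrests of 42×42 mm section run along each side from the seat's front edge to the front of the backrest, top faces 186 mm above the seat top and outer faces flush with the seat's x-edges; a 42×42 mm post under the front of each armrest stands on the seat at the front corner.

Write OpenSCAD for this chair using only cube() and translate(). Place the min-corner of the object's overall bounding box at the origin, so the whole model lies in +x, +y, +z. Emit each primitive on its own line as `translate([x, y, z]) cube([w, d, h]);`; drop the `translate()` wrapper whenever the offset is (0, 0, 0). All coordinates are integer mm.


// leg_h = 423 - 32 = 391
// arm post h = 186 - 42 = 144
translate([0, 0, 391]) cube([404, 398, 32]);
cube([37, 37, 391]);
translate([367, 0, 0]) cube([37, 37, 391]);
translate([0, 361, 0]) cube([37, 37, 391]);
translate([367, 361, 0]) cube([37, 37, 391]);
translate([0, 373, 423]) cube([404, 25, 518]);
translate([0, 0, 567]) cube([42, 373, 42]);
translate([362, 0, 567]) cube([42, 373, 42]);
translate([0, 0, 423]) cube([42, 42, 144]);
translate([362, 0, 423]) cube([42, 42, 144]);


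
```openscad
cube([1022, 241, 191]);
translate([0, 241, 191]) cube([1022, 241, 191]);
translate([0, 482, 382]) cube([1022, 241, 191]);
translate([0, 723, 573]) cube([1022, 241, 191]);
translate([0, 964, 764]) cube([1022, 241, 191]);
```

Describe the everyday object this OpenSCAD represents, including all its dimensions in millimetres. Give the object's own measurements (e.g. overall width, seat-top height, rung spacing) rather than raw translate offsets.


A straight staircase of 5 solid steps. Each step is 1022 mm wide (x), 241 mm deep (y, the going) and 191 mm tall (the rise). The first step rests on the floor; each subsequent step sits one going further in +y and one rise higher in +z, directly behind and above the previous step with no overlap.


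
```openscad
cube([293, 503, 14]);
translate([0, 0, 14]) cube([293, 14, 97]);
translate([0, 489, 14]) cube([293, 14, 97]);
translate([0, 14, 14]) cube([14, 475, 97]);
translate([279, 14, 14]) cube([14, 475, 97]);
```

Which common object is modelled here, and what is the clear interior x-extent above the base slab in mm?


An open box. The internal width is 265 mm.

A 293×503 base slab with four walls standing on it — an open box. The base is 293 mm wide and the walls are 14 mm thick, so the internal width is 293 − 2 × 14 = 265 mm.


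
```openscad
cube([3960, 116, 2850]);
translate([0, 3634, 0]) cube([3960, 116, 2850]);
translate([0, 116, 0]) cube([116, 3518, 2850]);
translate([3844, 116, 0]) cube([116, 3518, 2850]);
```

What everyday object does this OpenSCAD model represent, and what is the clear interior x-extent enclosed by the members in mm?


A house (or room) frame. The interior width is 3728 mm.

Four 2850 mm walls enclosing a rectangle with no floor or roof — a room or house frame. Outside width is 3960 mm and wall thickness is 116 mm, so the interior width is 3960 − 2 × 116 = 3728 mm.


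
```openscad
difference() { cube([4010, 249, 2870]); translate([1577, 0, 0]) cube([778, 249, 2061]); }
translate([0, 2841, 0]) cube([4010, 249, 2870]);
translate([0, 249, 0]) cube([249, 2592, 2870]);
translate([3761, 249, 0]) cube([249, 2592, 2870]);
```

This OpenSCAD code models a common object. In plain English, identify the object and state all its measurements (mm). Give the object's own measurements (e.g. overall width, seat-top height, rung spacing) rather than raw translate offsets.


A single room: four walls, each 2870 mm tall and 249 mm thick, enclosing an outside footprint 4010×3090 mm (x × y), no floor or roof. The front and back walls (−y and +y sides) run the full x-width; the side walls fit between their inner faces. A door opening 778 mm wide and 2061 mm tall is cut through the front wall from the floor up, its −x edge 1577 mm from the wall's −x end.


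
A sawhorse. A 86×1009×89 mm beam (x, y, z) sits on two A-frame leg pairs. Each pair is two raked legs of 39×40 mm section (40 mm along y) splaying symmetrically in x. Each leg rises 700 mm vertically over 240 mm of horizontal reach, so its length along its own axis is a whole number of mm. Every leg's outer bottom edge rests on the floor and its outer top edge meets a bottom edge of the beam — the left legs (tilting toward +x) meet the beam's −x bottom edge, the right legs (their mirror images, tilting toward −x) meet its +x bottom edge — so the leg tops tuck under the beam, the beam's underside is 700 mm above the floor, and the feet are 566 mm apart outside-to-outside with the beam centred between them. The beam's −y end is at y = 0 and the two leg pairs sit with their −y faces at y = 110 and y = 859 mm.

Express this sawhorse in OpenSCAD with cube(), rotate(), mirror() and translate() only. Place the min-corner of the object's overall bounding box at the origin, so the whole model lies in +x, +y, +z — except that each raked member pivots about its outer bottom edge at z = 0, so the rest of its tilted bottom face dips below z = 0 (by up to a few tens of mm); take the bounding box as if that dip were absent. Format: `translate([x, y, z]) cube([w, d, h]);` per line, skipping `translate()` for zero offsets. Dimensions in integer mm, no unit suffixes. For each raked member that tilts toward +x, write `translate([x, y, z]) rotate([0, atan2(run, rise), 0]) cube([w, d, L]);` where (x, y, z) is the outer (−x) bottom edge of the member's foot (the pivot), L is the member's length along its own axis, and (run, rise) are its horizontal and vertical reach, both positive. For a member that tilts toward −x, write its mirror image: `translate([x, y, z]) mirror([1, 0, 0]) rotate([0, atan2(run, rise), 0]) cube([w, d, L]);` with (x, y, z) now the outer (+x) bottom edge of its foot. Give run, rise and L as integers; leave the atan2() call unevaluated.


translate([240, 0, 700]) cube([86, 1009, 89]);
translate([0, 110, 0]) rotate([0, atan2(240, 700), 0]) cube([39, 40, 740]);
translate([566, 110, 0]) mirror([1, 0, 0]) rotate([0, atan2(240, 700), 0]) cube([39, 40, 740]);
translate([0, 859, 0]) rotate([0, atan2(240, 700), 0]) cube([39, 40, 740]);
translate([566, 859, 0]) mirror([1, 0, 0]) rotate([0, atan2(240, 700), 0]) cube([39, 40, 740]);


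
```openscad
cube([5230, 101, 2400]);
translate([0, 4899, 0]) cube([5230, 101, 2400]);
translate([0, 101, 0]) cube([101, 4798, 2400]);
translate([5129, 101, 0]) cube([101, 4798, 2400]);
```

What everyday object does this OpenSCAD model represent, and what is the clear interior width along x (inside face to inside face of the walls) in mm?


A house (or room) frame. The interior width is 5028 mm.

Four 2400 mm walls enclosing a rectangle with no floor or roof — a room or house frame. Outside width is 5230 mm and wall thickness is 101 mm, so the interior width is 5230 − 2 × 101 = 5028 mm.


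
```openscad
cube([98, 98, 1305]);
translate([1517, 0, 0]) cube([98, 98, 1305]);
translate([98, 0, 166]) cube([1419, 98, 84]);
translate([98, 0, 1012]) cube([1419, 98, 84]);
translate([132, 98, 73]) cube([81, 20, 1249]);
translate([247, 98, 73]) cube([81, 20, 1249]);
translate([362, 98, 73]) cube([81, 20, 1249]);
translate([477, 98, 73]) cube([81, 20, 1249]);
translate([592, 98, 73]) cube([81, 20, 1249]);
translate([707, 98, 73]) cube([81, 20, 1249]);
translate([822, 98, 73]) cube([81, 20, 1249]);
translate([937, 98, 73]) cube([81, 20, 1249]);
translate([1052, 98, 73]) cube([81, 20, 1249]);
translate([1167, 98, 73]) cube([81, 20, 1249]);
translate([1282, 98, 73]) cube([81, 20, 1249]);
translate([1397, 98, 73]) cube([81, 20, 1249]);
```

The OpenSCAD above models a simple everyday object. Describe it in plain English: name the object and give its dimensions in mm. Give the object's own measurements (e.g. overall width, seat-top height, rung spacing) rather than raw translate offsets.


A fence section. Two 98×98 mm posts, 1305 mm tall, stand on the floor with a clear span of 1419 mm between their inner faces. Two horizontal rails of 98×84 mm section span the gap between the posts with their undersides at z = 166 mm and z = 1012 mm, flush with the posts' −y face. 12 pickets, each 81 mm wide, 20 mm thick and 1249 mm tall, are fixed to the +y face of the rails with their bottoms at z = 73 mm, spaced across the span with a 34 mm gap after the −x post and between neighbouring pickets, with 39 mm left before the +x post.


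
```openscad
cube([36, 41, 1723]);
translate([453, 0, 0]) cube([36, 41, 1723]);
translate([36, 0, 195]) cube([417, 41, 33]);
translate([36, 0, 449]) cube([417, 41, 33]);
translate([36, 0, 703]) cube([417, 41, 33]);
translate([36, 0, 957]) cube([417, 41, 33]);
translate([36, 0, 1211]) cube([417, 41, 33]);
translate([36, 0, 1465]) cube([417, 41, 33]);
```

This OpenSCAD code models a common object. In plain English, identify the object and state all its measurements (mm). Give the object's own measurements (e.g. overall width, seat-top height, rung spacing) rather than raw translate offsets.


A straight ladder. Two 36×41 mm vertical rails, 1723 mm tall, stand 489 mm apart (outside-to-outside) with their front faces coplanar on the −y side. 6 rungs, each 41 mm deep and 33 mm tall, span between the inner faces of the rails, front faces flush with the rails. The lowest rung's underside is at z = 195 mm and rungs are spaced 254 mm apart (underside to underside).


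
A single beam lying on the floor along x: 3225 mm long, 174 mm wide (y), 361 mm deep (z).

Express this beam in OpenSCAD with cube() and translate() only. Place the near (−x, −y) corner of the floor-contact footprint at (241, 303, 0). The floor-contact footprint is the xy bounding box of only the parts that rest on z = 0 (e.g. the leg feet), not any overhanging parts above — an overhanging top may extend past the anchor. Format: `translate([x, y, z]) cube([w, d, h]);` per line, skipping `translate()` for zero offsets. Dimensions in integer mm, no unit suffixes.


translate([241, 303, 0]) cube([3225, 174, 361]);


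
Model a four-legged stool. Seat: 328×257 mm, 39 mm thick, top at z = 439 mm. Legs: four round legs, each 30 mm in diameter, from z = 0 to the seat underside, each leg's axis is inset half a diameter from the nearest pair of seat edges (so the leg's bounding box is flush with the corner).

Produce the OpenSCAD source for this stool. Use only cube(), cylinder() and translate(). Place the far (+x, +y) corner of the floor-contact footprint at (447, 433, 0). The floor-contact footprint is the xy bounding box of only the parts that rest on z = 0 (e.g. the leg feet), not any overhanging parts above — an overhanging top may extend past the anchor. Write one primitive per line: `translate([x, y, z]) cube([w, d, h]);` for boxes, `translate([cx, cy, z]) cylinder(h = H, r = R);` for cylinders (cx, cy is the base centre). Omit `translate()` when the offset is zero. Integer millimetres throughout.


translate([119, 176, 400]) cube([328, 257, 39]);
translate([134, 191, 0]) cylinder(h = 400, r = 15);
translate([432, 191, 0]) cylinder(h = 400, r = 15);
translate([134, 418, 0]) cylinder(h = 400, r = 15);
translate([432, 418, 0]) cylinder(h = 400, r = 15);


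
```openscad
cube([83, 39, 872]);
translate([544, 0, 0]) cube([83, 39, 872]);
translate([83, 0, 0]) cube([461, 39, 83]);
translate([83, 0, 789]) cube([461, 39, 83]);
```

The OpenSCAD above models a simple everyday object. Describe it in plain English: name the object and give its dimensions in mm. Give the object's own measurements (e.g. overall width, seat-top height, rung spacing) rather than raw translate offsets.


A rectangular picture frame lying in the x–z plane (depth along y). The opening is 461 mm wide (x) by 706 mm tall (z), surrounded by a border 83 mm wide on all four sides. The frame is 39 mm deep and is made of two full-height vertical stiles with two horizontal rails fitted between them.
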